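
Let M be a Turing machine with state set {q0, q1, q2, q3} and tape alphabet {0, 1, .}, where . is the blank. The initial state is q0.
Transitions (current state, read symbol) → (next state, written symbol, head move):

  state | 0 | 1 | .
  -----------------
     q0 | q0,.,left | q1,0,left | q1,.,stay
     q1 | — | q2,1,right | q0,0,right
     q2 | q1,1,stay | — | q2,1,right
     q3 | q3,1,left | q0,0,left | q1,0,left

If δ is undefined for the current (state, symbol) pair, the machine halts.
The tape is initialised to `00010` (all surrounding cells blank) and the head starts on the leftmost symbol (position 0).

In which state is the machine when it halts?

q1

q0 | ...[0]0010   read 0 → write ., move left, go to q0
q0 | ..[.].0010   read . → write ., move stay, go to q1
q1 | ..[.].0010   read . → write 0, move right, go to q0
q0 | ..0[.]0010   read . → write ., move stay, go to q1
q1 | ..0[.]0010   read . → write 0, move right, go to q0
q0 | ..00[0]010   read 0 → write ., move left, go to q0
q0 | ..0[0].010   read 0 → write ., move left, go to q0
q0 | ..[0]..010   read 0 → write ., move left, go to q0
q0 | .[.]...010   read . → write ., move stay, go to q1
q1 | .[.]...010   read . → write 0, move right, go to q0
q0 | .0[.]..010   read . → write ., move stay, go to q1
q1 | .0[.]..010   read . → write 0, move right, go to q0
q0 | .00[.].010   read . → write ., move stay, go to q1
q1 | .00[.].010   read . → write 0, move right, go to q0
q0 | .000[.]010   read . → write ., move stay, go to q1
q1 | .000[.]010   read . → write 0, move right, go to q0
q0 | .0000[0]10   read 0 → write ., move left, go to q0
q0 | .000[0].10   read 0 → write ., move left, go to q0
q0 | .00[0]..10   read 0 → write ., move left, go to q0
q0 | .0[0]...10   read 0 → write ., move left, go to q0
q0 | .[0]....10   read 0 → write ., move left, go to q0
q0 | [.].....10   read . → write ., move stay, go to q1
q1 | [.].....10   read . → write 0, move right, go to q0
q0 | 0[.]....10   read . → write ., move stay, go to q1
q1 | 0[.]....10   read . → write 0, move right, go to q0
q0 | 00[.]...10   read . → write ., move stay, go to q1
q1 | 00[.]...10   read . → write 0, move right, go to q0
q0 | 000[.]..10   read . → write ., move stay, go to q1
q1 | 000[.]..10   read . → write 0, move right, go to q0
q0 | 0000[.].10   read . → write ., move stay, go to q1
q1 | 0000[.].10   read . → write 0, move right, go to q0
q0 | 00000[.]10   read . → write ., move stay, go to q1
q1 | 00000[.]10   read . → write 0, move right, go to q0
q0 | 000000[1]0   read 1 → write 0, move left, go to q1
q1 | 00000[0]00
No transition is defined for (q1, 0); M halts in state q1.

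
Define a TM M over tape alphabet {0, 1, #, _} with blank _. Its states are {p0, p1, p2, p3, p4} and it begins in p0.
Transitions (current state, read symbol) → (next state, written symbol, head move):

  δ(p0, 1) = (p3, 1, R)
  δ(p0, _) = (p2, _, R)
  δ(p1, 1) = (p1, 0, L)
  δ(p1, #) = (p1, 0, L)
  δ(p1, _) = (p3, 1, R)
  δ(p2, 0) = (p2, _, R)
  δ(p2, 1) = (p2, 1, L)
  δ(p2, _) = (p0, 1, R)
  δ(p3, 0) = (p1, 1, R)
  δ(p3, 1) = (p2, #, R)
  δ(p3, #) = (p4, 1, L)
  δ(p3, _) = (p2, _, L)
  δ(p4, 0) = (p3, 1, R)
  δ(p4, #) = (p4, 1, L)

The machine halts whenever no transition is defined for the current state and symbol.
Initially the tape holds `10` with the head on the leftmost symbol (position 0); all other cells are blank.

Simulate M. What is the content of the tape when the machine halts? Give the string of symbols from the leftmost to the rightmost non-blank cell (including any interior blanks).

11#1

state=p0 head=0 tape=_[1]0__   (p0,1)→(p3,1,R)
state=p3 head=1 tape=_1[0]__   (p3,0)→(p1,1,R)
state=p1 head=2 tape=_11[_]_   (p1,_)→(p3,1,R)
state=p3 head=3 tape=_111[_]   (p3,_)→(p2,_,L)
state=p2 head=2 tape=_11[1]_   (p2,1)→(p2,1,L)
state=p2 head=1 tape=_1[1]1_   (p2,1)→(p2,1,L)
state=p2 head=0 tape=_[1]11_   (p2,1)→(p2,1,L)
state=p2 head=-1 tape=[_]111_   (p2,_)→(p0,1,R)
state=p0 head=0 tape=1[1]11_   (p0,1)→(p3,1,R)
state=p3 head=1 tape=11[1]1_   (p3,1)→(p2,#,R)
state=p2 head=2 tape=11#[1]_   (p2,1)→(p2,1,L)
state=p2 head=1 tape=11[#]1_
The non-blank tape span at halt is 11#1.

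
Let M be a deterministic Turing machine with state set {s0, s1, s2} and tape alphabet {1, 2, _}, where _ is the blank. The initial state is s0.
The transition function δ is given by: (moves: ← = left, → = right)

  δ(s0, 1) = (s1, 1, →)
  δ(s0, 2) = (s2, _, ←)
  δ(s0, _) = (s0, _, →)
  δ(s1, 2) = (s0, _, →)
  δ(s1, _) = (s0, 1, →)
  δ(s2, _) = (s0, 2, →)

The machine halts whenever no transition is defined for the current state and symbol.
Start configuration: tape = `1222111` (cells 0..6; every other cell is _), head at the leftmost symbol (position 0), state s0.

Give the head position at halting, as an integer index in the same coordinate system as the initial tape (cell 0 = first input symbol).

5

state=s0 head=0 tape=[1]222111   (s0,1)→(s1,1,→)
state=s1 head=1 tape=1[2]22111   (s1,2)→(s0,_,→)
state=s0 head=2 tape=1_[2]2111   (s0,2)→(s2,_,←)
state=s2 head=1 tape=1[_]_2111   (s2,_)→(s0,2,→)
state=s0 head=2 tape=12[_]2111   (s0,_)→(s0,_,→)
state=s0 head=3 tape=12_[2]111   (s0,2)→(s2,_,←)
state=s2 head=2 tape=12[_]_111   (s2,_)→(s0,2,→)
state=s0 head=3 tape=122[_]111   (s0,_)→(s0,_,→)
state=s0 head=4 tape=122_[1]11   (s0,1)→(s1,1,→)
state=s1 head=5 tape=122_1[1]1
At halt the head is at cell 5.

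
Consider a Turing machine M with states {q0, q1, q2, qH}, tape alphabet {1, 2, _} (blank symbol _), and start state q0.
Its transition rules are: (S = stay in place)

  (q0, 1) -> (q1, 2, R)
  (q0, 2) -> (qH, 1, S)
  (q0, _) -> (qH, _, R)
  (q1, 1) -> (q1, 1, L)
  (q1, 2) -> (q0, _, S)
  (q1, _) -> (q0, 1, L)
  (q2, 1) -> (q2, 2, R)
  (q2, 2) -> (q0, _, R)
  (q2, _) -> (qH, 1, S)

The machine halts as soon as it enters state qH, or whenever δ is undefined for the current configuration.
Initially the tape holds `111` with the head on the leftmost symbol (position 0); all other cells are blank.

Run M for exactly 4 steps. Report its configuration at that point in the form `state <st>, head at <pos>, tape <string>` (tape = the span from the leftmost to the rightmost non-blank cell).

state qH, head at 1, tape 11

state=q0 head=0 tape=[1]11   (q0,1)→(q1,2,R)
state=q1 head=1 tape=2[1]1   (q1,1)→(q1,1,L)
state=q1 head=0 tape=[2]11   (q1,2)→(q0,_,S)
state=q0 head=0 tape=[_]11   (q0,_)→(qH,_,R)
state=qH head=1 tape=_[1]1
After 4 steps: state qH, head at 1, tape 11.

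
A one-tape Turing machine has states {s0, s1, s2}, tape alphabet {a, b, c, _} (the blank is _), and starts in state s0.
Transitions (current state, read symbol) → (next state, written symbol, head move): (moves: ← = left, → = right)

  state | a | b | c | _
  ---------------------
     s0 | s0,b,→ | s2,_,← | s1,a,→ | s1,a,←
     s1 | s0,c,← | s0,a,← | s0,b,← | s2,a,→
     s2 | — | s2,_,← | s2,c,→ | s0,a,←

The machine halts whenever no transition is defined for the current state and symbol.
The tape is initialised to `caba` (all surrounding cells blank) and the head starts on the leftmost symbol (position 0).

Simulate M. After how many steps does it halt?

state=s0 head=0 tape=___[c]aba_   (s0,c)→(s1,a,→)
state=s1 head=1 tape=___a[a]ba_   (s1,a)→(s0,c,←)
state=s0 head=0 tape=___[a]cba_   (s0,a)→(s0,b,→)
state=s0 head=1 tape=___b[c]ba_   (s0,c)→(s1,a,→)
state=s1 head=2 tape=___ba[b]a_   (s1,b)→(s0,a,←)
state=s0 head=1 tape=___b[a]aa_   (s0,a)→(s0,b,→)
state=s0 head=2 tape=___bb[a]a_   (s0,a)→(s0,b,→)
state=s0 head=3 tape=___bbb[a]_   (s0,a)→(s0,b,→)
state=s0 head=4 tape=___bbbb[_]   (s0,_)→(s1,a,←)
state=s1 head=3 tape=___bbb[b]a   (s1,b)→(s0,a,←)
state=s0 head=2 tape=___bb[b]aa   (s0,b)→(s2,_,←)
state=s2 head=1 tape=___b[b]_aa   (s2,b)→(s2,_,←)
state=s2 head=0 tape=___[b]__aa   (s2,b)→(s2,_,←)
state=s2 head=-1 tape=__[_]___aa   (s2,_)→(s0,a,←)
state=s0 head=-2 tape=_[_]a___aa   (s0,_)→(s1,a,←)
state=s1 head=-3 tape=[_]aa___aa   (s1,_)→(s2,a,→)
state=s2 head=-2 tape=a[a]a___aa
M halts after 16 transitions.

16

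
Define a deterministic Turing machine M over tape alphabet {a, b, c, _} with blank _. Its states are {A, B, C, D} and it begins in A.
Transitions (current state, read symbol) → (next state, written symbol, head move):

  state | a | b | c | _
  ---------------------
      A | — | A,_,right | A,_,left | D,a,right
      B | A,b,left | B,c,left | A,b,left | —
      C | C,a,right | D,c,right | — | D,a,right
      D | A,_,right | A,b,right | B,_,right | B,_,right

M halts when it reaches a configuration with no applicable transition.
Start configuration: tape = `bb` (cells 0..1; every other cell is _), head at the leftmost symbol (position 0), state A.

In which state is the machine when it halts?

state=A head=0 tape=[b]b___   (A,b)→(A,_,right)
state=A head=1 tape=_[b]___   (A,b)→(A,_,right)
state=A head=2 tape=__[_]__   (A,_)→(D,a,right)
state=D head=3 tape=__a[_]_   (D,_)→(B,_,right)
state=B head=4 tape=__a_[_]
No transition is defined for (B, _); M halts in state B.

B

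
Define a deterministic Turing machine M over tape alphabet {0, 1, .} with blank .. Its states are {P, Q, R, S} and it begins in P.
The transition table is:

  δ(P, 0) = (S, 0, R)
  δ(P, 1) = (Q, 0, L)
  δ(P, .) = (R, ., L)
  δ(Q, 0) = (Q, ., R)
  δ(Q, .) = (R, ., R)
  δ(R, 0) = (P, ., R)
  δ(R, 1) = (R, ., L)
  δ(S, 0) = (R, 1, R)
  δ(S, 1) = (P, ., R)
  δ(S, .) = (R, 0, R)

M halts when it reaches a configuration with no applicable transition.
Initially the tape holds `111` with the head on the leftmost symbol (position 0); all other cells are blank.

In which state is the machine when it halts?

R

P | .[1]11.   read 1 → write 0, move L, go to Q
Q | [.]011.   read . → write ., move R, go to R
R | .[0]11.   read 0 → write ., move R, go to P
P | ..[1]1.   read 1 → write 0, move L, go to Q
Q | .[.]01.   read . → write ., move R, go to R
R | ..[0]1.   read 0 → write ., move R, go to P
P | ...[1].   read 1 → write 0, move L, go to Q
Q | ..[.]0.   read . → write ., move R, go to R
R | ...[0].   read 0 → write ., move R, go to P
P | ....[.]   read . → write ., move L, go to R
R | ...[.].
No transition is defined for (R, .); M halts in state R.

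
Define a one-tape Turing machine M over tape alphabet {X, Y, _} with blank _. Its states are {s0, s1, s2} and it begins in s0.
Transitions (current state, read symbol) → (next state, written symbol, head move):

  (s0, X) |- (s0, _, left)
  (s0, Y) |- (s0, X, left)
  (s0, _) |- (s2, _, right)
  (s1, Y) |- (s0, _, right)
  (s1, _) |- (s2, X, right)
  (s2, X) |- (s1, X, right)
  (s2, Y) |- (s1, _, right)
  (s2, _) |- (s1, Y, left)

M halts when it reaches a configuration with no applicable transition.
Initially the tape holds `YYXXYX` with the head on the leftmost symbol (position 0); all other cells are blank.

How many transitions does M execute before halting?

9

state=s0 head=0 tape=_[Y]YXXYX   (s0,Y)→(s0,X,left)
state=s0 head=-1 tape=[_]XYXXYX   (s0,_)→(s2,_,right)
state=s2 head=0 tape=_[X]YXXYX   (s2,X)→(s1,X,right)
state=s1 head=1 tape=_X[Y]XXYX   (s1,Y)→(s0,_,right)
state=s0 head=2 tape=_X_[X]XYX   (s0,X)→(s0,_,left)
state=s0 head=1 tape=_X[_]_XYX   (s0,_)→(s2,_,right)
state=s2 head=2 tape=_X_[_]XYX   (s2,_)→(s1,Y,left)
state=s1 head=1 tape=_X[_]YXYX   (s1,_)→(s2,X,right)
state=s2 head=2 tape=_XX[Y]XYX   (s2,Y)→(s1,_,right)
state=s1 head=3 tape=_XX_[X]YX
M halts after 9 transitions.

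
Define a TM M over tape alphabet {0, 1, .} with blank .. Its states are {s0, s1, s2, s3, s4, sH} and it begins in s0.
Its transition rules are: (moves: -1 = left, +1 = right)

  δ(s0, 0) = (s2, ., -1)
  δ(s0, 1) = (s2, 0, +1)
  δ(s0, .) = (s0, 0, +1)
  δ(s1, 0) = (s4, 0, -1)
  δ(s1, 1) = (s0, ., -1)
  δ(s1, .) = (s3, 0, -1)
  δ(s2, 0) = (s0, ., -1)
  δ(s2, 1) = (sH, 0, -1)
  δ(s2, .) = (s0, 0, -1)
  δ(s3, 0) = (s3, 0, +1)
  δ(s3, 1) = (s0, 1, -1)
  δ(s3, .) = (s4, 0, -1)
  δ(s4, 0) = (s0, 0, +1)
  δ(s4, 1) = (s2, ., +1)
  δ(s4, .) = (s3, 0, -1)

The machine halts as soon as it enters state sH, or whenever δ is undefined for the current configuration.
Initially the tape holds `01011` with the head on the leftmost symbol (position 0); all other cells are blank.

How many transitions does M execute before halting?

31

s0 | ......[0]1011   read 0 → write ., move -1, go to s2
s2 | .....[.].1011   read . → write 0, move -1, go to s0
s0 | ....[.]0.1011   read . → write 0, move +1, go to s0
s0 | ....0[0].1011   read 0 → write ., move -1, go to s2
s2 | ....[0]..1011   read 0 → write ., move -1, go to s0
s0 | ...[.]...1011   read . → write 0, move +1, go to s0
s0 | ...0[.]..1011   read . → write 0, move +1, go to s0
s0 | ...00[.].1011   read . → write 0, move +1, go to s0
s0 | ...000[.]1011   read . → write 0, move +1, go to s0
s0 | ...0000[1]011   read 1 → write 0, move +1, go to s2
s2 | ...00000[0]11   read 0 → write ., move -1, go to s0
s0 | ...0000[0].11   read 0 → write ., move -1, go to s2
s2 | ...000[0]..11   read 0 → write ., move -1, go to s0
s0 | ...00[0]...11   read 0 → write ., move -1, go to s2
s2 | ...0[0]....11   read 0 → write ., move -1, go to s0
s0 | ...[0].....11   read 0 → write ., move -1, go to s2
s2 | ..[.]......11   read . → write 0, move -1, go to s0
s0 | .[.]0......11   read . → write 0, move +1, go to s0
s0 | .0[0]......11   read 0 → write ., move -1, go to s2
s2 | .[0].......11   read 0 → write ., move -1, go to s0
s0 | [.]........11   read . → write 0, move +1, go to s0
s0 | 0[.].......11   read . → write 0, move +1, go to s0
s0 | 00[.]......11   read . → write 0, move +1, go to s0
s0 | 000[.].....11   read . → write 0, move +1, go to s0
s0 | 0000[.]....11   read . → write 0, move +1, go to s0
s0 | 00000[.]...11   read . → write 0, move +1, go to s0
s0 | 000000[.]..11   read . → write 0, move +1, go to s0
s0 | 0000000[.].11   read . → write 0, move +1, go to s0
s0 | 00000000[.]11   read . → write 0, move +1, go to s0
s0 | 000000000[1]1   read 1 → write 0, move +1, go to s2
s2 | 0000000000[1]   read 1 → write 0, move -1, go to sH
sH | 000000000[0]0
M halts after 31 transitions.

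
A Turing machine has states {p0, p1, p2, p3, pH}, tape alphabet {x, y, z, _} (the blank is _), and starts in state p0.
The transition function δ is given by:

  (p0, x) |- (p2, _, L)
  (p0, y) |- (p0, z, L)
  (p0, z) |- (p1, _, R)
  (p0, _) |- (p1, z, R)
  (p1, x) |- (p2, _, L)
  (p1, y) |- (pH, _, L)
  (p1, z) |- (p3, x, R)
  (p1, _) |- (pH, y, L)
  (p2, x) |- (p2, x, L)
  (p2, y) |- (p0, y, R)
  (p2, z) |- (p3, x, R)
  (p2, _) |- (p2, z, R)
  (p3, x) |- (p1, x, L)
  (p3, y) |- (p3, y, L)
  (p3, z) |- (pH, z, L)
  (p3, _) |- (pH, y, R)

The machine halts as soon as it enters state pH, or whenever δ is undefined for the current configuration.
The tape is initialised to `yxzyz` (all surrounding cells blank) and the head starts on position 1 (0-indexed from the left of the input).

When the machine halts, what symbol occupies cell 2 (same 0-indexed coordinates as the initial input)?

y

p0 | y[x]zyz   read x → write _, move L, go to p2
p2 | [y]_zyz   read y → write y, move R, go to p0
p0 | y[_]zyz   read _ → write z, move R, go to p1
p1 | yz[z]yz   read z → write x, move R, go to p3
p3 | yzx[y]z   read y → write y, move L, go to p3
p3 | yz[x]yz   read x → write x, move L, go to p1
p1 | y[z]xyz   read z → write x, move R, go to p3
p3 | yx[x]yz   read x → write x, move L, go to p1
p1 | y[x]xyz   read x → write _, move L, go to p2
p2 | [y]_xyz   read y → write y, move R, go to p0
p0 | y[_]xyz   read _ → write z, move R, go to p1
p1 | yz[x]yz   read x → write _, move L, go to p2
p2 | y[z]_yz   read z → write x, move R, go to p3
p3 | yx[_]yz   read _ → write y, move R, go to pH
pH | yxy[y]z
Cell 2 holds y when M halts.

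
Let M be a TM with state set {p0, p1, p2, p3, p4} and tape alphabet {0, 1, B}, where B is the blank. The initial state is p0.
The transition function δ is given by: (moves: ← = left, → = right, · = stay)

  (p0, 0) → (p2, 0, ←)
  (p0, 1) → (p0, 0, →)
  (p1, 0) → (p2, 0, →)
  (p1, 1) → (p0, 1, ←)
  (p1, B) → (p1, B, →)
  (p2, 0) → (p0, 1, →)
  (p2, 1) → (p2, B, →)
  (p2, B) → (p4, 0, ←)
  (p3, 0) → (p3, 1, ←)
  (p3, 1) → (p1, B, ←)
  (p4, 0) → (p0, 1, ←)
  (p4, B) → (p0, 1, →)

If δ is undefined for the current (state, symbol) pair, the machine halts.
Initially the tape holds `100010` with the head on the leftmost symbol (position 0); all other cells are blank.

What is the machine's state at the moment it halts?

state=p0 head=0 tape=[1]00010B   (p0,1)→(p0,0,→)
state=p0 head=1 tape=0[0]0010B   (p0,0)→(p2,0,←)
state=p2 head=0 tape=[0]00010B   (p2,0)→(p0,1,→)
state=p0 head=1 tape=1[0]0010B   (p0,0)→(p2,0,←)
state=p2 head=0 tape=[1]00010B   (p2,1)→(p2,B,→)
state=p2 head=1 tape=B[0]0010B   (p2,0)→(p0,1,→)
state=p0 head=2 tape=B1[0]010B   (p0,0)→(p2,0,←)
state=p2 head=1 tape=B[1]0010B   (p2,1)→(p2,B,→)
state=p2 head=2 tape=BB[0]010B   (p2,0)→(p0,1,→)
state=p0 head=3 tape=BB1[0]10B   (p0,0)→(p2,0,←)
state=p2 head=2 tape=BB[1]010B   (p2,1)→(p2,B,→)
state=p2 head=3 tape=BBB[0]10B   (p2,0)→(p0,1,→)
state=p0 head=4 tape=BBB1[1]0B   (p0,1)→(p0,0,→)
state=p0 head=5 tape=BBB10[0]B   (p0,0)→(p2,0,←)
state=p2 head=4 tape=BBB1[0]0B   (p2,0)→(p0,1,→)
state=p0 head=5 tape=BBB11[0]B   (p0,0)→(p2,0,←)
state=p2 head=4 tape=BBB1[1]0B   (p2,1)→(p2,B,→)
state=p2 head=5 tape=BBB1B[0]B   (p2,0)→(p0,1,→)
state=p0 head=6 tape=BBB1B1[B]
No transition is defined for (p0, B); M halts in state p0.

p0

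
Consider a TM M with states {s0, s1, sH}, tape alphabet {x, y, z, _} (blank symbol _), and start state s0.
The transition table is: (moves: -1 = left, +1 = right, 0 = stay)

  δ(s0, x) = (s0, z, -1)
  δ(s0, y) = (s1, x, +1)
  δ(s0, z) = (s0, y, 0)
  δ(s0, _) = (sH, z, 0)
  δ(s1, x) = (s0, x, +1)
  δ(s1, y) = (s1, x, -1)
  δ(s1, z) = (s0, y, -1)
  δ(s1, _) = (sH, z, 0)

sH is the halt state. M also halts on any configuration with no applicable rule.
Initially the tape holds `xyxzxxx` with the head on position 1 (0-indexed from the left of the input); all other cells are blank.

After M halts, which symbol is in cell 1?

state=s0 head=1 tape=_x[y]xzxxx   (s0,y)→(s1,x,+1)
state=s1 head=2 tape=_xx[x]zxxx   (s1,x)→(s0,x,+1)
state=s0 head=3 tape=_xxx[z]xxx   (s0,z)→(s0,y,0)
state=s0 head=3 tape=_xxx[y]xxx   (s0,y)→(s1,x,+1)
state=s1 head=4 tape=_xxxx[x]xx   (s1,x)→(s0,x,+1)
state=s0 head=5 tape=_xxxxx[x]x   (s0,x)→(s0,z,-1)
state=s0 head=4 tape=_xxxx[x]zx   (s0,x)→(s0,z,-1)
state=s0 head=3 tape=_xxx[x]zzx   (s0,x)→(s0,z,-1)
state=s0 head=2 tape=_xx[x]zzzx   (s0,x)→(s0,z,-1)
state=s0 head=1 tape=_x[x]zzzzx   (s0,x)→(s0,z,-1)
state=s0 head=0 tape=_[x]zzzzzx   (s0,x)→(s0,z,-1)
state=s0 head=-1 tape=[_]zzzzzzx   (s0,_)→(sH,z,0)
state=sH head=-1 tape=[z]zzzzzzx
Cell 1 holds z when M halts.

z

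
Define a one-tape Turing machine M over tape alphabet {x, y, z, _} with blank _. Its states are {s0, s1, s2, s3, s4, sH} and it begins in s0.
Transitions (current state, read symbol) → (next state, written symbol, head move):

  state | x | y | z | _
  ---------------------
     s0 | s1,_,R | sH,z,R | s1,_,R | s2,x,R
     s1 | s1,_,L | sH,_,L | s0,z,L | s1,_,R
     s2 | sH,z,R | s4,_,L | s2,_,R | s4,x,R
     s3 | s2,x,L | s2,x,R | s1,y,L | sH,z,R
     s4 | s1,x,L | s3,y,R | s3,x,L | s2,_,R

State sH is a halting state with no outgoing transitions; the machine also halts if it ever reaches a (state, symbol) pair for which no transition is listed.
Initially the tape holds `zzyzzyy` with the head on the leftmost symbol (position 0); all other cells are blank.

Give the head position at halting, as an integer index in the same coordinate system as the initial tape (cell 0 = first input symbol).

state=s0 head=0 tape=_[z]zyzzyy__   (s0,z)→(s1,_,R)
state=s1 head=1 tape=__[z]yzzyy__   (s1,z)→(s0,z,L)
state=s0 head=0 tape=_[_]zyzzyy__   (s0,_)→(s2,x,R)
state=s2 head=1 tape=_x[z]yzzyy__   (s2,z)→(s2,_,R)
state=s2 head=2 tape=_x_[y]zzyy__   (s2,y)→(s4,_,L)
state=s4 head=1 tape=_x[_]_zzyy__   (s4,_)→(s2,_,R)
state=s2 head=2 tape=_x_[_]zzyy__   (s2,_)→(s4,x,R)
state=s4 head=3 tape=_x_x[z]zyy__   (s4,z)→(s3,x,L)
state=s3 head=2 tape=_x_[x]xzyy__   (s3,x)→(s2,x,L)
state=s2 head=1 tape=_x[_]xxzyy__   (s2,_)→(s4,x,R)
state=s4 head=2 tape=_xx[x]xzyy__   (s4,x)→(s1,x,L)
state=s1 head=1 tape=_x[x]xxzyy__   (s1,x)→(s1,_,L)
state=s1 head=0 tape=_[x]_xxzyy__   (s1,x)→(s1,_,L)
state=s1 head=-1 tape=[_]__xxzyy__   (s1,_)→(s1,_,R)
state=s1 head=0 tape=_[_]_xxzyy__   (s1,_)→(s1,_,R)
state=s1 head=1 tape=__[_]xxzyy__   (s1,_)→(s1,_,R)
state=s1 head=2 tape=___[x]xzyy__   (s1,x)→(s1,_,L)
state=s1 head=1 tape=__[_]_xzyy__   (s1,_)→(s1,_,R)
state=s1 head=2 tape=___[_]xzyy__   (s1,_)→(s1,_,R)
state=s1 head=3 tape=____[x]zyy__   (s1,x)→(s1,_,L)
state=s1 head=2 tape=___[_]_zyy__   (s1,_)→(s1,_,R)
state=s1 head=3 tape=____[_]zyy__   (s1,_)→(s1,_,R)
state=s1 head=4 tape=_____[z]yy__   (s1,z)→(s0,z,L)
state=s0 head=3 tape=____[_]zyy__   (s0,_)→(s2,x,R)
state=s2 head=4 tape=____x[z]yy__   (s2,z)→(s2,_,R)
state=s2 head=5 tape=____x_[y]y__   (s2,y)→(s4,_,L)
state=s4 head=4 tape=____x[_]_y__   (s4,_)→(s2,_,R)
state=s2 head=5 tape=____x_[_]y__   (s2,_)→(s4,x,R)
state=s4 head=6 tape=____x_x[y]__   (s4,y)→(s3,y,R)
state=s3 head=7 tape=____x_xy[_]_   (s3,_)→(sH,z,R)
state=sH head=8 tape=____x_xyz[_]
At halt the head is at cell 8.

8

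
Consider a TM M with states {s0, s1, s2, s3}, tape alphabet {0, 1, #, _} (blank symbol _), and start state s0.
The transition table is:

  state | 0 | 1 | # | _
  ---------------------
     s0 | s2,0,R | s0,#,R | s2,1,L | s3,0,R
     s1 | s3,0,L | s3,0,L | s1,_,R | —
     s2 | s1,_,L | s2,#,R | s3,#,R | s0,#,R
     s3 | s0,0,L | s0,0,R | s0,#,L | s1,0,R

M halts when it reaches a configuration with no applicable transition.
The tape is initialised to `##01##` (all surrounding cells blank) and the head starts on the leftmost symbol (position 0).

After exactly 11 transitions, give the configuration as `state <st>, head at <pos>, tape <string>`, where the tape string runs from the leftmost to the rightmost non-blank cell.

state=s0 head=0 tape=_[#]#01##   (s0,#)→(s2,1,L)
state=s2 head=-1 tape=[_]1#01##   (s2,_)→(s0,#,R)
state=s0 head=0 tape=#[1]#01##   (s0,1)→(s0,#,R)
state=s0 head=1 tape=##[#]01##   (s0,#)→(s2,1,L)
state=s2 head=0 tape=#[#]101##   (s2,#)→(s3,#,R)
state=s3 head=1 tape=##[1]01##   (s3,1)→(s0,0,R)
state=s0 head=2 tape=##0[0]1##   (s0,0)→(s2,0,R)
state=s2 head=3 tape=##00[1]##   (s2,1)→(s2,#,R)
state=s2 head=4 tape=##00#[#]#   (s2,#)→(s3,#,R)
state=s3 head=5 tape=##00##[#]   (s3,#)→(s0,#,L)
state=s0 head=4 tape=##00#[#]#   (s0,#)→(s2,1,L)
state=s2 head=3 tape=##00[#]1#
After 11 steps: state s2, head at 3, tape ##00#1#.

state s2, head at 3, tape ##00#1#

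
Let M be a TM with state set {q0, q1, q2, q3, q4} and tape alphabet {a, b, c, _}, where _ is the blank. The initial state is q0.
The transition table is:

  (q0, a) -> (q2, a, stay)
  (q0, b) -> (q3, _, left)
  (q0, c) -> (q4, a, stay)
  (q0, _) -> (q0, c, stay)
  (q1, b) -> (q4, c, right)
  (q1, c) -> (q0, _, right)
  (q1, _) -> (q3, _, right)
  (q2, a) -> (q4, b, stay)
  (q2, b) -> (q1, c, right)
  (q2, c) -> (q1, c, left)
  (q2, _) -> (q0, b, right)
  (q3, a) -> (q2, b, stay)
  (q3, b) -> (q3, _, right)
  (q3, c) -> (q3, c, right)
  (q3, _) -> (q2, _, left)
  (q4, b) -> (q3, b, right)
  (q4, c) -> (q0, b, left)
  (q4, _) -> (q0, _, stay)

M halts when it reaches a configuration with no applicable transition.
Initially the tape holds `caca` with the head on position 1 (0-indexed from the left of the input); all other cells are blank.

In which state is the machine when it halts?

q4

q0 | c[a]ca__   read a → write a, move stay, go to q2
q2 | c[a]ca__   read a → write b, move stay, go to q4
q4 | c[b]ca__   read b → write b, move right, go to q3
q3 | cb[c]a__   read c → write c, move right, go to q3
q3 | cbc[a]__   read a → write b, move stay, go to q2
q2 | cbc[b]__   read b → write c, move right, go to q1
q1 | cbcc[_]_   read _ → write _, move right, go to q3
q3 | cbcc_[_]   read _ → write _, move left, go to q2
q2 | cbcc[_]_   read _ → write b, move right, go to q0
q0 | cbccb[_]   read _ → write c, move stay, go to q0
q0 | cbccb[c]   read c → write a, move stay, go to q4
q4 | cbccb[a]
No transition is defined for (q4, a); M halts in state q4.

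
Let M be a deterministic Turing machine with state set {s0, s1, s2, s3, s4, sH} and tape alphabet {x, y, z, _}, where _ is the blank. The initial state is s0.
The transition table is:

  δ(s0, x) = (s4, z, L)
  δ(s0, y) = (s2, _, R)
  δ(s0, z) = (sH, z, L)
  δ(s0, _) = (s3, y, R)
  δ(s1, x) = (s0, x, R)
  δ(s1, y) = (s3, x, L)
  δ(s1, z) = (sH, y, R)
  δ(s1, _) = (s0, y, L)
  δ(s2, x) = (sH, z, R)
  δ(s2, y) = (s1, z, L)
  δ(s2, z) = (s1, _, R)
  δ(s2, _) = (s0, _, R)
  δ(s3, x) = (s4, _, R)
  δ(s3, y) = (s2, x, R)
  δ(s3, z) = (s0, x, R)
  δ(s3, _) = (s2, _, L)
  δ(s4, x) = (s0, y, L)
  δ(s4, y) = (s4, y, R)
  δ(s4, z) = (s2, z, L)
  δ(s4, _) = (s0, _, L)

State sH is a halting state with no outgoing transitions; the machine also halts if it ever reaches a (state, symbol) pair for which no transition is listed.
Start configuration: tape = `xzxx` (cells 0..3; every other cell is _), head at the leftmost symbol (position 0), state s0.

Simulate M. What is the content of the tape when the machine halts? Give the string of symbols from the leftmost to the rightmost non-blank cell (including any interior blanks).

yxyx_yxx

s0 | ____[x]zxx   read x → write z, move L, go to s4
s4 | ___[_]zzxx   read _ → write _, move L, go to s0
s0 | __[_]_zzxx   read _ → write y, move R, go to s3
s3 | __y[_]zzxx   read _ → write _, move L, go to s2
s2 | __[y]_zzxx   read y → write z, move L, go to s1
s1 | _[_]z_zzxx   read _ → write y, move L, go to s0
s0 | [_]yz_zzxx   read _ → write y, move R, go to s3
s3 | y[y]z_zzxx   read y → write x, move R, go to s2
s2 | yx[z]_zzxx   read z → write _, move R, go to s1
s1 | yx_[_]zzxx   read _ → write y, move L, go to s0
s0 | yx[_]yzzxx   read _ → write y, move R, go to s3
s3 | yxy[y]zzxx   read y → write x, move R, go to s2
s2 | yxyx[z]zxx   read z → write _, move R, go to s1
s1 | yxyx_[z]xx   read z → write y, move R, go to sH
sH | yxyx_y[x]x
The non-blank tape span at halt is yxyx_yxx.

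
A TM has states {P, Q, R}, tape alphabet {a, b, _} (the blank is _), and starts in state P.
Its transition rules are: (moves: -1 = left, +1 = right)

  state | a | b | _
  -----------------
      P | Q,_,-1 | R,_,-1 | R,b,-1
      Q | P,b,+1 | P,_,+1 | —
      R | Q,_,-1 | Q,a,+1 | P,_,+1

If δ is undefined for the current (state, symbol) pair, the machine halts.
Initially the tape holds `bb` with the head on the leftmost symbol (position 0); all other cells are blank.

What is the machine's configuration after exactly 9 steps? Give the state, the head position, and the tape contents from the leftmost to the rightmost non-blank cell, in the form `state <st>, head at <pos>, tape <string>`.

state=P head=0 tape=_[b]b   (P,b)→(R,_,-1)
state=R head=-1 tape=[_]_b   (R,_)→(P,_,+1)
state=P head=0 tape=_[_]b   (P,_)→(R,b,-1)
state=R head=-1 tape=[_]bb   (R,_)→(P,_,+1)
state=P head=0 tape=_[b]b   (P,b)→(R,_,-1)
state=R head=-1 tape=[_]_b   (R,_)→(P,_,+1)
state=P head=0 tape=_[_]b   (P,_)→(R,b,-1)
state=R head=-1 tape=[_]bb   (R,_)→(P,_,+1)
state=P head=0 tape=_[b]b   (P,b)→(R,_,-1)
state=R head=-1 tape=[_]_b
After 9 steps: state R, head at -1, tape b.

state R, head at -1, tape b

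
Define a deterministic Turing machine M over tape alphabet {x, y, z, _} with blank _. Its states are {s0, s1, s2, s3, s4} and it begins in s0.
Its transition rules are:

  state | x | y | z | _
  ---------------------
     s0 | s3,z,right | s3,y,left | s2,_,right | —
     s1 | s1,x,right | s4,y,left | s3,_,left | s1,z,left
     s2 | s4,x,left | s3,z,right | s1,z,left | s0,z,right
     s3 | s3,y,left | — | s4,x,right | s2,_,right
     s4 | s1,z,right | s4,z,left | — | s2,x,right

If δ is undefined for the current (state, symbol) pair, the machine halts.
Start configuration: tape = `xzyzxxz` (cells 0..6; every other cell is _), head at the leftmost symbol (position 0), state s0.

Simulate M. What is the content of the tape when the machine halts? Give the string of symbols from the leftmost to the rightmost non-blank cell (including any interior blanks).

s0 | [x]zyzxxz__   read x → write z, move right, go to s3
s3 | z[z]yzxxz__   read z → write x, move right, go to s4
s4 | zx[y]zxxz__   read y → write z, move left, go to s4
s4 | z[x]zzxxz__   read x → write z, move right, go to s1
s1 | zz[z]zxxz__   read z → write _, move left, go to s3
s3 | z[z]_zxxz__   read z → write x, move right, go to s4
s4 | zx[_]zxxz__   read _ → write x, move right, go to s2
s2 | zxx[z]xxz__   read z → write z, move left, go to s1
s1 | zx[x]zxxz__   read x → write x, move right, go to s1
s1 | zxx[z]xxz__   read z → write _, move left, go to s3
s3 | zx[x]_xxz__   read x → write y, move left, go to s3
s3 | z[x]y_xxz__   read x → write y, move left, go to s3
s3 | [z]yy_xxz__   read z → write x, move right, go to s4
s4 | x[y]y_xxz__   read y → write z, move left, go to s4
s4 | [x]zy_xxz__   read x → write z, move right, go to s1
s1 | z[z]y_xxz__   read z → write _, move left, go to s3
s3 | [z]_y_xxz__   read z → write x, move right, go to s4
s4 | x[_]y_xxz__   read _ → write x, move right, go to s2
s2 | xx[y]_xxz__   read y → write z, move right, go to s3
s3 | xxz[_]xxz__   read _ → write _, move right, go to s2
s2 | xxz_[x]xz__   read x → write x, move left, go to s4
s4 | xxz[_]xxz__   read _ → write x, move right, go to s2
s2 | xxzx[x]xz__   read x → write x, move left, go to s4
s4 | xxz[x]xxz__   read x → write z, move right, go to s1
s1 | xxzz[x]xz__   read x → write x, move right, go to s1
s1 | xxzzx[x]z__   read x → write x, move right, go to s1
s1 | xxzzxx[z]__   read z → write _, move left, go to s3
s3 | xxzzx[x]___   read x → write y, move left, go to s3
s3 | xxzz[x]y___   read x → write y, move left, go to s3
s3 | xxz[z]yy___   read z → write x, move right, go to s4
s4 | xxzx[y]y___   read y → write z, move left, go to s4
s4 | xxz[x]zy___   read x → write z, move right, go to s1
s1 | xxzz[z]y___   read z → write _, move left, go to s3
s3 | xxz[z]_y___   read z → write x, move right, go to s4
s4 | xxzx[_]y___   read _ → write x, move right, go to s2
s2 | xxzxx[y]___   read y → write z, move right, go to s3
s3 | xxzxxz[_]__   read _ → write _, move right, go to s2
s2 | xxzxxz_[_]_   read _ → write z, move right, go to s0
s0 | xxzxxz_z[_]
The non-blank tape span at halt is xxzxxz_z.

xxzxxz_z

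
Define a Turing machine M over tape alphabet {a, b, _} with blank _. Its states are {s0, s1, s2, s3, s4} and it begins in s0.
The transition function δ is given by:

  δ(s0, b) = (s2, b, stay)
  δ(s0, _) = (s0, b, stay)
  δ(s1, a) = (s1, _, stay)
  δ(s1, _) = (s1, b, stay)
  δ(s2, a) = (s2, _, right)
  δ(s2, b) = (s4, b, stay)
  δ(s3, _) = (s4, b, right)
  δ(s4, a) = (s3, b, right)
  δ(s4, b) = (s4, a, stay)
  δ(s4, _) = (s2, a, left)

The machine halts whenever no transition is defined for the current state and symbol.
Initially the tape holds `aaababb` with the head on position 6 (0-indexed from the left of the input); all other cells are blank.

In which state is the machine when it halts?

s3

state=s0 head=6 tape=aaabab[b]__   (s0,b)→(s2,b,stay)
state=s2 head=6 tape=aaabab[b]__   (s2,b)→(s4,b,stay)
state=s4 head=6 tape=aaabab[b]__   (s4,b)→(s4,a,stay)
state=s4 head=6 tape=aaabab[a]__   (s4,a)→(s3,b,right)
state=s3 head=7 tape=aaababb[_]_   (s3,_)→(s4,b,right)
state=s4 head=8 tape=aaababbb[_]   (s4,_)→(s2,a,left)
state=s2 head=7 tape=aaababb[b]a   (s2,b)→(s4,b,stay)
state=s4 head=7 tape=aaababb[b]a   (s4,b)→(s4,a,stay)
state=s4 head=7 tape=aaababb[a]a   (s4,a)→(s3,b,right)
state=s3 head=8 tape=aaababbb[a]
No transition is defined for (s3, a); M halts in state s3.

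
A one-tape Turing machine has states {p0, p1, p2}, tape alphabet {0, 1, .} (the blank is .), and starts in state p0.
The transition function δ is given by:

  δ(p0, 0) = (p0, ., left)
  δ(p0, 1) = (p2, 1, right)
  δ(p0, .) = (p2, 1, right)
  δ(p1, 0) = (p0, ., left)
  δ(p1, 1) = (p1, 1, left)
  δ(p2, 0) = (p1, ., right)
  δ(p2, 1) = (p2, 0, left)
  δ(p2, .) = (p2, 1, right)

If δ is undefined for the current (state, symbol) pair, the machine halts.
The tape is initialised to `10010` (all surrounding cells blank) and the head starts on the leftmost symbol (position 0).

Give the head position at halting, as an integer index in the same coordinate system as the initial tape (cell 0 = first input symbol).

state=p0 head=0 tape=.[1]0010.   (p0,1)→(p2,1,right)
state=p2 head=1 tape=.1[0]010.   (p2,0)→(p1,.,right)
state=p1 head=2 tape=.1.[0]10.   (p1,0)→(p0,.,left)
state=p0 head=1 tape=.1[.].10.   (p0,.)→(p2,1,right)
state=p2 head=2 tape=.11[.]10.   (p2,.)→(p2,1,right)
state=p2 head=3 tape=.111[1]0.   (p2,1)→(p2,0,left)
state=p2 head=2 tape=.11[1]00.   (p2,1)→(p2,0,left)
state=p2 head=1 tape=.1[1]000.   (p2,1)→(p2,0,left)
state=p2 head=0 tape=.[1]0000.   (p2,1)→(p2,0,left)
state=p2 head=-1 tape=[.]00000.   (p2,.)→(p2,1,right)
state=p2 head=0 tape=1[0]0000.   (p2,0)→(p1,.,right)
state=p1 head=1 tape=1.[0]000.   (p1,0)→(p0,.,left)
state=p0 head=0 tape=1[.].000.   (p0,.)→(p2,1,right)
state=p2 head=1 tape=11[.]000.   (p2,.)→(p2,1,right)
state=p2 head=2 tape=111[0]00.   (p2,0)→(p1,.,right)
state=p1 head=3 tape=111.[0]0.   (p1,0)→(p0,.,left)
state=p0 head=2 tape=111[.].0.   (p0,.)→(p2,1,right)
state=p2 head=3 tape=1111[.]0.   (p2,.)→(p2,1,right)
state=p2 head=4 tape=11111[0].   (p2,0)→(p1,.,right)
state=p1 head=5 tape=11111.[.]
At halt the head is at cell 5.

5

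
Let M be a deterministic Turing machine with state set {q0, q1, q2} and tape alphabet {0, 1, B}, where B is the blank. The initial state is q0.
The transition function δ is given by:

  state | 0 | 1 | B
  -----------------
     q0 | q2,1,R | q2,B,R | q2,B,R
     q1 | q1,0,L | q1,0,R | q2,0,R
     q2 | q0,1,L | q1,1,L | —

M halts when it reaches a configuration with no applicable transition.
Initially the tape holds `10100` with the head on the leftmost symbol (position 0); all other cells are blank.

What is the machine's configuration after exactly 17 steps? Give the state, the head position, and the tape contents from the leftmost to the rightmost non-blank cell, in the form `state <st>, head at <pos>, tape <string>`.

state q1, head at 1, tape 000000

state=q0 head=0 tape=B[1]0100   (q0,1)→(q2,B,R)
state=q2 head=1 tape=BB[0]100   (q2,0)→(q0,1,L)
state=q0 head=0 tape=B[B]1100   (q0,B)→(q2,B,R)
state=q2 head=1 tape=BB[1]100   (q2,1)→(q1,1,L)
state=q1 head=0 tape=B[B]1100   (q1,B)→(q2,0,R)
state=q2 head=1 tape=B0[1]100   (q2,1)→(q1,1,L)
state=q1 head=0 tape=B[0]1100   (q1,0)→(q1,0,L)
state=q1 head=-1 tape=[B]01100   (q1,B)→(q2,0,R)
state=q2 head=0 tape=0[0]1100   (q2,0)→(q0,1,L)
state=q0 head=-1 tape=[0]11100   (q0,0)→(q2,1,R)
state=q2 head=0 tape=1[1]1100   (q2,1)→(q1,1,L)
state=q1 head=-1 tape=[1]11100   (q1,1)→(q1,0,R)
state=q1 head=0 tape=0[1]1100   (q1,1)→(q1,0,R)
state=q1 head=1 tape=00[1]100   (q1,1)→(q1,0,R)
state=q1 head=2 tape=000[1]00   (q1,1)→(q1,0,R)
state=q1 head=3 tape=0000[0]0   (q1,0)→(q1,0,L)
state=q1 head=2 tape=000[0]00   (q1,0)→(q1,0,L)
state=q1 head=1 tape=00[0]000
After 17 steps: state q1, head at 1, tape 000000.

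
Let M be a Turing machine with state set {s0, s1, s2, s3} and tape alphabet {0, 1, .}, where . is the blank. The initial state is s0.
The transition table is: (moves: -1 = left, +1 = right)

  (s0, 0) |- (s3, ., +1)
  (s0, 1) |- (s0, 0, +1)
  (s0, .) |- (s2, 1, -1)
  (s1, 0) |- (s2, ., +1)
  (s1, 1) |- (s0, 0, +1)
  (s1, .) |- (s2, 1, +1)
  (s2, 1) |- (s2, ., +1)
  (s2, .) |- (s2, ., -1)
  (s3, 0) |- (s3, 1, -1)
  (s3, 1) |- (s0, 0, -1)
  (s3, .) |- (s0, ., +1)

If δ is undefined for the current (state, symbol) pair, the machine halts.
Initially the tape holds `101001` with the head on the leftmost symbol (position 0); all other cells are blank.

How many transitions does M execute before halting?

4

s0 | [1]01001   read 1 → write 0, move +1, go to s0
s0 | 0[0]1001   read 0 → write ., move +1, go to s3
s3 | 0.[1]001   read 1 → write 0, move -1, go to s0
s0 | 0[.]0001   read . → write 1, move -1, go to s2
s2 | [0]10001
M halts after 4 transitions.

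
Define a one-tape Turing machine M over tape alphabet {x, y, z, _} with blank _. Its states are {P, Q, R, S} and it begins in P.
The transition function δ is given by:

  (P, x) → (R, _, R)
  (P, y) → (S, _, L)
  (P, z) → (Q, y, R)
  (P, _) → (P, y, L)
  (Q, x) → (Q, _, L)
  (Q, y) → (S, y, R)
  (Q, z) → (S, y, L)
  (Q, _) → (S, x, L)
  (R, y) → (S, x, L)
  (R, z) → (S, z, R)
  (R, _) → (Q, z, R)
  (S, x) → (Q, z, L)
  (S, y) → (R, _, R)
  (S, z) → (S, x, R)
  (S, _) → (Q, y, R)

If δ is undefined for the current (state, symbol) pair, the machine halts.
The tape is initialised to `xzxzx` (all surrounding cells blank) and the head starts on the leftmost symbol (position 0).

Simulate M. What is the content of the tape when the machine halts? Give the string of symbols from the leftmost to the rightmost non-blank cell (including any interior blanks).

P | [x]zxzx   read x → write _, move R, go to R
R | _[z]xzx   read z → write z, move R, go to S
S | _z[x]zx   read x → write z, move L, go to Q
Q | _[z]zzx   read z → write y, move L, go to S
S | [_]yzzx   read _ → write y, move R, go to Q
Q | y[y]zzx   read y → write y, move R, go to S
S | yy[z]zx   read z → write x, move R, go to S
S | yyx[z]x   read z → write x, move R, go to S
S | yyxx[x]   read x → write z, move L, go to Q
Q | yyx[x]z   read x → write _, move L, go to Q
Q | yy[x]_z   read x → write _, move L, go to Q
Q | y[y]__z   read y → write y, move R, go to S
S | yy[_]_z   read _ → write y, move R, go to Q
Q | yyy[_]z   read _ → write x, move L, go to S
S | yy[y]xz   read y → write _, move R, go to R
R | yy_[x]z
The non-blank tape span at halt is yy_xz.

yy_xz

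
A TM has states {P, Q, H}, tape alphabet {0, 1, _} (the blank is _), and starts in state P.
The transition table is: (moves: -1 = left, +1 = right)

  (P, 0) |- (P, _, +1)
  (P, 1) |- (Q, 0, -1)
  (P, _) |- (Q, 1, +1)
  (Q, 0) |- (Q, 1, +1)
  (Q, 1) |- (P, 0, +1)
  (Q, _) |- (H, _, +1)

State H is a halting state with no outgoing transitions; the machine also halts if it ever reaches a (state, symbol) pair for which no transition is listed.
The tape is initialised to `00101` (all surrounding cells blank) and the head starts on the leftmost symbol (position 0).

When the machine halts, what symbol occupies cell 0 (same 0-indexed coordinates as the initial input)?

state=P head=0 tape=[0]0101   (P,0)→(P,_,+1)
state=P head=1 tape=_[0]101   (P,0)→(P,_,+1)
state=P head=2 tape=__[1]01   (P,1)→(Q,0,-1)
state=Q head=1 tape=_[_]001   (Q,_)→(H,_,+1)
state=H head=2 tape=__[0]01
Cell 0 holds _ when M halts.

_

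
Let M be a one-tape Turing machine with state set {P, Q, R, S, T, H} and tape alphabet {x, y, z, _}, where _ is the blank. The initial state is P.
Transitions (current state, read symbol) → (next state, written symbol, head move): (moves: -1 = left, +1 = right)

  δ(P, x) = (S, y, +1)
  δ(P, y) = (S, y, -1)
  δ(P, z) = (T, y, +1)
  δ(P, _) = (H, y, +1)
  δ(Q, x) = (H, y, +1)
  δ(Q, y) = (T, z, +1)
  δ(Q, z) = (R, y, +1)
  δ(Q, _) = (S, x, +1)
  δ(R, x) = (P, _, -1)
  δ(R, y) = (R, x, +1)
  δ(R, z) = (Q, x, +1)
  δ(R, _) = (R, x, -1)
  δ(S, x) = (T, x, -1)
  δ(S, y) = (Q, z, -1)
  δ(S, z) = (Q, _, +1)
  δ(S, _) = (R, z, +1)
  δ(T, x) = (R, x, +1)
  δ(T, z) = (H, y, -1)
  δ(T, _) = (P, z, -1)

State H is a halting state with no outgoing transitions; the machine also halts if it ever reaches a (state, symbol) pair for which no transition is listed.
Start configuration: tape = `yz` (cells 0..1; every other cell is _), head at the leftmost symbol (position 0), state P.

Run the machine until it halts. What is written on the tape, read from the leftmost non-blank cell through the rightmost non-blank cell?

state=P head=0 tape=_[y]z____   (P,y)→(S,y,-1)
state=S head=-1 tape=[_]yz____   (S,_)→(R,z,+1)
state=R head=0 tape=z[y]z____   (R,y)→(R,x,+1)
state=R head=1 tape=zx[z]____   (R,z)→(Q,x,+1)
state=Q head=2 tape=zxx[_]___   (Q,_)→(S,x,+1)
state=S head=3 tape=zxxx[_]__   (S,_)→(R,z,+1)
state=R head=4 tape=zxxxz[_]_   (R,_)→(R,x,-1)
state=R head=3 tape=zxxx[z]x_   (R,z)→(Q,x,+1)
state=Q head=4 tape=zxxxx[x]_   (Q,x)→(H,y,+1)
state=H head=5 tape=zxxxxy[_]
The non-blank tape span at halt is zxxxxy.

zxxxxy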